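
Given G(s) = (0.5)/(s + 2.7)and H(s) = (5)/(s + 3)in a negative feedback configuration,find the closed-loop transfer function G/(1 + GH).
Closed-loop T = G/(1+GH).
Numerator: G_num * H_den = 0.5*s + 1.5.
Denominator: G_den * H_den + G_num * H_num = (s^2 + 5.7*s + 8.1) + (2.5) = s^2 + 5.7*s + 10.6.
T(s) = (0.5*s + 1.5)/(s^2 + 5.7*s + 10.6)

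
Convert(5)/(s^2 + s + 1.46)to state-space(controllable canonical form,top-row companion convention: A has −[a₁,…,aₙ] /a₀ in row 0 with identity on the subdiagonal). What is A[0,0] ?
Reachable canonical form for den = s^2 + s + 1.46: top row of A = -[a₁,a₂,...,aₙ]/a₀, ones on the subdiagonal, zeros elsewhere.
A = [[-1, -1.46], [1, 0]].
A[0,0] = -1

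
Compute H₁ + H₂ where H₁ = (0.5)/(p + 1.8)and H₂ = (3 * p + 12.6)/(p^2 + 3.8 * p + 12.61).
Parallel: H = H₁ + H₂ = (n₁·d₂ + n₂·d₁)/(d₁·d₂).
n₁·d₂ = 0.5*p^2 + 1.9*p + 6.305. n₂·d₁ = 3*p^2 + 18*p + 22.68. Sum = 3.5*p^2 + 19.9*p + 28.985. d₁·d₂ = p^3 + 5.6*p^2 + 19.45*p + 22.698.
H(p) = (3.5*p^2 + 19.9*p + 28.985)/(p^3 + 5.6*p^2 + 19.45*p + 22.698)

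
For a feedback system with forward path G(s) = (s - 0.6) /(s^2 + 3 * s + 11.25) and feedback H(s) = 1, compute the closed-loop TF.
Closed-loop T = G/(1+GH).
Numerator: G_num * H_den = s - 0.6.
Denominator: G_den * H_den + G_num * H_num = (s^2 + 3*s + 11.25) + (s - 0.6) = s^2 + 4*s + 10.65.
T(s) = (s - 0.6)/(s^2 + 4*s + 10.65)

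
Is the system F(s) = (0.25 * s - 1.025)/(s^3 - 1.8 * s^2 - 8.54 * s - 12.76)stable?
Denominator: s^3 - 1.8*s^2 - 8.54*s - 12.76 = (s - 4.4)(s^2 + 2.6*s + 2.9). Poles: -1.3 + 1.1j, -1.3 - 1.1j, 4.4. All Re(p)<0: No (unstable)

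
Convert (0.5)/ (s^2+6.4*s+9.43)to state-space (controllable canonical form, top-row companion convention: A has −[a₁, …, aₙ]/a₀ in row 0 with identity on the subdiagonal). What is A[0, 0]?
Reachable canonical form for den = s^2 + 6.4*s + 9.43: top row of A = -[a₁,a₂,...,aₙ]/a₀, ones on the subdiagonal, zeros elsewhere.
A = [[-6.4, -9.43], [1, 0]].
A[0,0] = -6.4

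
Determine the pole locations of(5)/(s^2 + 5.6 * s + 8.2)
Set denominator = 0: s^2 + 5.6*s + 8.2 = 0 → Poles: -2.8 + 0.6j, -2.8 - 0.6j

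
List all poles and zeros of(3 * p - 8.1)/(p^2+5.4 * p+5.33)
Set denominator = 0: p^2 + 5.4*p + 5.33 = (p + 1.3)(p + 4.1) = 0 → Poles: -1.3, -4.1
Set numerator = 0: 3*p - 8.1 = 0 → Zeros: 2.7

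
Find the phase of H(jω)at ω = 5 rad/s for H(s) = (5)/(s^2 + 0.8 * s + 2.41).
Substitute s = j*5: H(j5) = -0.214608 - 0.0380006j.
∠H(j5) = atan2(Im, Re) = atan2(-0.0380006, -0.214608) = -169.96°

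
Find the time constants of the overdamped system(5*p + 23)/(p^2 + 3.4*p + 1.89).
Overdamped: real poles at -2.7, -0.7. τ = -1/pole → τ₁ = 0.3704, τ₂ = 1.429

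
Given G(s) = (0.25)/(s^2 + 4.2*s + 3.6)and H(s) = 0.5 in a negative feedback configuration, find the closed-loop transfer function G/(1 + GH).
Closed-loop T = G/(1+GH).
Numerator: G_num * H_den = 0.25.
Denominator: G_den * H_den + G_num * H_num = (s^2 + 4.2*s + 3.6) + (0.125) = s^2 + 4.2*s + 3.725.
T(s) = (0.25)/(s^2 + 4.2*s + 3.725)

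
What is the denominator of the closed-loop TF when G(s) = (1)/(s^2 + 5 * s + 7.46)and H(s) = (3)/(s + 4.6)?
Characteristic poly = G_den * H_den + G_num * H_num = (s^3 + 9.6*s^2 + 30.46*s + 34.316) + (3) = s^3 + 9.6*s^2 + 30.46*s + 37.316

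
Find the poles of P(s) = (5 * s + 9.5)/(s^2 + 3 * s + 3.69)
Set denominator = 0: s^2 + 3*s + 3.69 = 0 → Poles: -1.5 + 1.2j, -1.5 - 1.2j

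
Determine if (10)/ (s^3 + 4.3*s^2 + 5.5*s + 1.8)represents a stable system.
Denominator: s^3 + 4.3*s^2 + 5.5*s + 1.8 = (s + 2)(s + 0.5)(s + 1.8). Poles: -0.5, -1.8, -2. All Re(p)<0: Yes (stable)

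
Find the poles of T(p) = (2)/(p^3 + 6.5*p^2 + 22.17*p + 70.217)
Set denominator = 0: p^3 + 6.5*p^2 + 22.17*p + 70.217 = (p + 4.9)(p^2 + 1.6*p + 14.33) = 0 → Poles: -0.8 + 3.7j, -0.8 - 3.7j, -4.9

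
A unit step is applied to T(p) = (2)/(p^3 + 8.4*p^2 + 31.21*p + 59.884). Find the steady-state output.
FVT: lim_{t→∞} y(t) = lim_{p→0} p*Y(p) where Y(p) = T(p)/p.
= lim_{p→0} T(p) = T(0) = num(0)/den(0) = 2/59.884 = 0.0334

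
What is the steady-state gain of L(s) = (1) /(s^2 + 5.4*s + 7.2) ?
DC gain = L(0) = num(0)/den(0) = 1/7.2 = 0.1389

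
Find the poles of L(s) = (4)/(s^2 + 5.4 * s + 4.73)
Set denominator = 0: s^2 + 5.4*s + 4.73 = (s + 4.3)(s + 1.1) = 0 → Poles: -1.1, -4.3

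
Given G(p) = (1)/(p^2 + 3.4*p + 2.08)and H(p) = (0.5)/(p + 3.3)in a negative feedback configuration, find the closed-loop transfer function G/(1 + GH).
Closed-loop T = G/(1+GH).
Numerator: G_num * H_den = p + 3.3.
Denominator: G_den * H_den + G_num * H_num = (p^3 + 6.7*p^2 + 13.3*p + 6.864) + (0.5) = p^3 + 6.7*p^2 + 13.3*p + 7.364.
T(p) = (p + 3.3)/(p^3 + 6.7*p^2 + 13.3*p + 7.364)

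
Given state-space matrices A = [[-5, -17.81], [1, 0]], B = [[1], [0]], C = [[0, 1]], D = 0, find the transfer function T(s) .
T(s) = C(sI - A)⁻¹B + D.
Characteristic polynomial det(sI - A) = s^2 + 5*s + 17.81.
Numerator from C·adj(sI-A)·B + D·det(sI-A) = 1.
T(s) = (1)/(s^2 + 5*s + 17.81)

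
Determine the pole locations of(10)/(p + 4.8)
Set denominator = 0: p + 4.8 = 0 → Poles: -4.8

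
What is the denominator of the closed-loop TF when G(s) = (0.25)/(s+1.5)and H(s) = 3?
Characteristic poly = G_den * H_den + G_num * H_num = (s + 1.5) + (0.75) = s + 2.25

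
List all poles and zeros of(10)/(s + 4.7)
Set denominator = 0: s + 4.7 = 0 → Poles: -4.7
Numerator is a nonzero constant (10) → Zeros: none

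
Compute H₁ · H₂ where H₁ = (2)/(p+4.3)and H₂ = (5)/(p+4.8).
Series: H = H₁ · H₂ = (n₁·n₂)/(d₁·d₂).
Num: n₁·n₂ = 10. Den: d₁·d₂ = p^2 + 9.1*p + 20.64.
H(p) = (10)/(p^2 + 9.1*p + 20.64)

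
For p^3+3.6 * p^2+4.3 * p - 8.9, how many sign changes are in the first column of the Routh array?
Routh array:
p^3: [1, 4.3]; p^2: [3.6, -8.9]; p^1: [6.77222]; p^0: [-8.9]
First column: [1, 3.6, 6.77222, -8.9]. Sign changes = 1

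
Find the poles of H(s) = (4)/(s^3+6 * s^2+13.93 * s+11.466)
Set denominator = 0: s^3 + 6*s^2 + 13.93*s + 11.466 = (s + 1.8)(s^2 + 4.2*s + 6.37) = 0 → Poles: -1.8, -2.1 + 1.4j, -2.1 - 1.4j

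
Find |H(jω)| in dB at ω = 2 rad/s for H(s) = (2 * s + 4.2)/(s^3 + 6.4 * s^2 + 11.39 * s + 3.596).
Substitute s = j*2: H(j2) = -0.0473892 - 0.213616j.
|H(j2)| = sqrt(Re² + Im²) = 0.2188.
20*log₁₀(0.2188) = -13.20 dB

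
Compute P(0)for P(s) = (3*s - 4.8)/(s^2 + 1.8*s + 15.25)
DC gain = P(0) = num(0)/den(0) = -4.8/15.25 = -0.3148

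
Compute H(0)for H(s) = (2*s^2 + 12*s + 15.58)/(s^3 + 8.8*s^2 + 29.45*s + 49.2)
DC gain = H(0) = num(0)/den(0) = 15.58/49.2 = 0.3167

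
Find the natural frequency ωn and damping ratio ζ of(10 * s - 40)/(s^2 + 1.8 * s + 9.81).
Underdamped: complex pole -0.9 + 3j. ωn = |pole| = 3.132, ζ = -Re(pole)/ωn = 0.2873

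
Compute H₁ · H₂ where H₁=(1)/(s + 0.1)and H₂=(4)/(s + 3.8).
Series: H = H₁ · H₂ = (n₁·n₂)/(d₁·d₂).
Num: n₁·n₂ = 4. Den: d₁·d₂ = s^2 + 3.9*s + 0.38.
H(s) = (4)/(s^2 + 3.9*s + 0.38)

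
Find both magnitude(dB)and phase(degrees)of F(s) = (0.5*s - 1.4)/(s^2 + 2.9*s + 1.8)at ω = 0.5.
Substitute s = j*0.5: F(j0.5) = -0.401221 + 0.536626j.
|F| = 20*log₁₀(sqrt(Re²+Im²)) = -3.48 dB.
∠F = atan2(Im, Re) = 126.78°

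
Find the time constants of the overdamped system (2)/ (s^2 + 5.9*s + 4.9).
Overdamped: real poles at -4.9, -1. τ = -1/pole → τ₁ = 0.2041, τ₂ = 1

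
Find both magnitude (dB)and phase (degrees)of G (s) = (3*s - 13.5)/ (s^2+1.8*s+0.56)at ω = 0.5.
Substitute s = j*0.5: G(j0.5) = -3.12879 + 13.9223j.
|G| = 20*log₁₀(sqrt(Re²+Im²)) = 23.09 dB.
∠G = atan2(Im, Re) = 102.67°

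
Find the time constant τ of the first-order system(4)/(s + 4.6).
First-order system: τ = -1/pole. Pole = -4.6. τ = -1/(-4.6) = 0.2174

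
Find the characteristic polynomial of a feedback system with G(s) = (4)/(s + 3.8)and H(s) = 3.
Characteristic poly = G_den * H_den + G_num * H_num = (s + 3.8) + (12) = s + 15.8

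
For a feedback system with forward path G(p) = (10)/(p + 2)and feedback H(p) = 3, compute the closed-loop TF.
Closed-loop T = G/(1+GH).
Numerator: G_num * H_den = 10.
Denominator: G_den * H_den + G_num * H_num = (p + 2) + (30) = p + 32.
T(p) = (10)/(p + 32)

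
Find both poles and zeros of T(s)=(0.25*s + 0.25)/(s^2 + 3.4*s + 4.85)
Set denominator = 0: s^2 + 3.4*s + 4.85 = 0 → Poles: -1.7 + 1.4j, -1.7 - 1.4j
Set numerator = 0: 0.25*s + 0.25 = 0 → Zeros: -1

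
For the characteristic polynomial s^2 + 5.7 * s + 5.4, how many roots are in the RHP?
s^2 + 5.7*s + 5.4 = (s + 4.5)(s + 1.2). Poles: -1.2, -4.5. RHP poles (Re>0): 0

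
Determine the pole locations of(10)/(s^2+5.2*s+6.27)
Set denominator = 0: s^2 + 5.2*s + 6.27 = (s + 1.9)(s + 3.3) = 0 → Poles: -1.9, -3.3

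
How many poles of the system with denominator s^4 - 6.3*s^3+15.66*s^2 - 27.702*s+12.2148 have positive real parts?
s^4 - 6.3*s^3 + 15.66*s^2 - 27.702*s + 12.2148 = (s - 0.6)(s - 3.9)(s^2 - 1.8*s + 5.22). Poles: 0.6, 0.9 + 2.1j, 0.9 - 2.1j, 3.9. RHP poles (Re>0): 4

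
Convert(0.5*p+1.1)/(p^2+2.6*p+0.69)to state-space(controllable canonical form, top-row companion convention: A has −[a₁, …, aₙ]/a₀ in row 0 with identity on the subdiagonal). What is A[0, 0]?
Reachable canonical form for den = p^2 + 2.6*p + 0.69: top row of A = -[a₁,a₂,...,aₙ]/a₀, ones on the subdiagonal, zeros elsewhere.
A = [[-2.6, -0.69], [1, 0]].
A[0,0] = -2.6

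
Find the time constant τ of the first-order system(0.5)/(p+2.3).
First-order system: τ = -1/pole. Pole = -2.3. τ = -1/(-2.3) = 0.4348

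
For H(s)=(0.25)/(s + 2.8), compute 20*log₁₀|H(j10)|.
Substitute s = j*10: H(j10) = 0.0064911 - 0.0231825j.
|H(j10)| = sqrt(Re² + Im²) = 0.02407.
20*log₁₀(0.02407) = -32.37 dB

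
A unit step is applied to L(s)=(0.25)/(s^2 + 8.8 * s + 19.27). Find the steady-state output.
FVT: lim_{t→∞} y(t) = lim_{s→0} s*Y(s) where Y(s) = L(s)/s.
= lim_{s→0} L(s) = L(0) = num(0)/den(0) = 0.25/19.27 = 0.01297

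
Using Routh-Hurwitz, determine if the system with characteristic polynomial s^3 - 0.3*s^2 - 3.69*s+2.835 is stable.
Routh array:
s^3: [1, -3.69]; s^2: [-0.3, 2.835]; s^1: [5.76]; s^0: [2.835]
First column: [1, -0.3, 5.76, 2.835]. Sign changes = 2.
No, unstable (2 RHP root(s))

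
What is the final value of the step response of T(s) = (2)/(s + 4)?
FVT: lim_{t→∞} y(t) = lim_{s→0} s*Y(s) where Y(s) = T(s)/s.
= lim_{s→0} T(s) = T(0) = num(0)/den(0) = 2/4 = 0.5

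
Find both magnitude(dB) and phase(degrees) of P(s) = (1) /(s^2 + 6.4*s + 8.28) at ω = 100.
Substitute s = j*100: P(j100) = -9.96739e-05 - 6.38442e-06j.
|P| = 20*log₁₀(sqrt(Re²+Im²)) = -80.01 dB.
∠P = atan2(Im, Re) = -176.34°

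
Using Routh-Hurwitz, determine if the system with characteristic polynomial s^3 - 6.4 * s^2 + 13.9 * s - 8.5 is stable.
Routh array:
s^3: [1, 13.9]; s^2: [-6.4, -8.5]; s^1: [12.5719]; s^0: [-8.5]
First column: [1, -6.4, 12.5719, -8.5]. Sign changes = 3.
No, unstable (3 RHP root(s))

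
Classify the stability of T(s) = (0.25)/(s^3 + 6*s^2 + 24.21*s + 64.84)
Denominator: s^3 + 6*s^2 + 24.21*s + 64.84 = (s + 4)(s^2 + 2*s + 16.21). Poles: -1 + 3.9j, -1 - 3.9j, -4. Stable (all poles in LHP)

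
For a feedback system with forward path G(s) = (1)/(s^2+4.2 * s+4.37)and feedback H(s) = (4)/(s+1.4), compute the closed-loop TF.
Closed-loop T = G/(1+GH).
Numerator: G_num * H_den = s + 1.4.
Denominator: G_den * H_den + G_num * H_num = (s^3 + 5.6*s^2 + 10.25*s + 6.118) + (4) = s^3 + 5.6*s^2 + 10.25*s + 10.118.
T(s) = (s + 1.4)/(s^3 + 5.6*s^2 + 10.25*s + 10.118)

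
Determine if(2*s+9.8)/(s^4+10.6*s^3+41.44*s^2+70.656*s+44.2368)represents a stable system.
Denominator: s^4 + 10.6*s^3 + 41.44*s^2 + 70.656*s + 44.2368 = (s + 3.2)(s + 1.8)(s + 2.4)(s + 3.2). Poles: -1.8, -2.4, -3.2, -3.2. All Re(p)<0: Yes (stable)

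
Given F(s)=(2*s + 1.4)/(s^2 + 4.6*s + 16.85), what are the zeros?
Set numerator = 0: 2*s + 1.4 = 0 → Zeros: -0.7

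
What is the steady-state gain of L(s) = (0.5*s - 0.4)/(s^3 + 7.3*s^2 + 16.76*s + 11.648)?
DC gain = L(0) = num(0)/den(0) = -0.4/11.648 = -0.03434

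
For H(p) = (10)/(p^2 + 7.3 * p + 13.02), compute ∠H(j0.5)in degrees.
Substitute p = j*0.5: H(j0.5) = 0.723942 - 0.206921j.
∠H(j0.5) = atan2(Im, Re) = atan2(-0.206921, 0.723942) = -15.95°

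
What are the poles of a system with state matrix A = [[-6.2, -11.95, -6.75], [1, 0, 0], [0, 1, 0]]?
Eigenvalues solve det(λI - A) = 0.
Characteristic polynomial: λ^3 + 6.2*λ^2 + 11.95*λ + 6.75 = 0.
Factor: (λ + 2.5)(λ + 2.7)(λ + 1) = 0.
Roots: -1, -2.5, -2.7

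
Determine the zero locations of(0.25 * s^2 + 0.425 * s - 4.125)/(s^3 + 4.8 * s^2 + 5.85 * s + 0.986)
Set numerator = 0: 0.25*s^2 + 0.425*s - 4.125 = 0.25*(s - 3.3)(s + 5) = 0 → Zeros: -5, 3.3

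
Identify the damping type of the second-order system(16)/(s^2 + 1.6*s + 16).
Standard form: ωn²/(s²+2ζωn·s+ωn²) gives ωn=4, ζ=0.2.
Underdamped (ζ = 0.2 < 1)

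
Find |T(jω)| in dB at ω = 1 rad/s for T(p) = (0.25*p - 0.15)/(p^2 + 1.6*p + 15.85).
Substitute p = j*1: T(j1) = -0.00819204 + 0.0177177j.
|T(j1)| = sqrt(Re² + Im²) = 0.01952.
20*log₁₀(0.01952) = -34.19 dB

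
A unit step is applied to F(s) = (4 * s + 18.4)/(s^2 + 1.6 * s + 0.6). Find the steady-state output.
FVT: lim_{t→∞} y(t) = lim_{s→0} s*Y(s) where Y(s) = F(s)/s.
= lim_{s→0} F(s) = F(0) = num(0)/den(0) = 18.4/0.6 = 30.67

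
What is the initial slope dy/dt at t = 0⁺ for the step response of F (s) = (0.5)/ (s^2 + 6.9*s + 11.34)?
IVT: y'(0⁺) = lim_{s→∞} s²·Y(s) = lim_{s→∞} s·F(s).
deg(num) = 0, deg(den) = 2, relative degree = 2 ≥ 2, so s·F(s) → 0. Initial slope = 0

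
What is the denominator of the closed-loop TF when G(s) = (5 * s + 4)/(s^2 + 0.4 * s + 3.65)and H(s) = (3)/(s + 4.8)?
Characteristic poly = G_den * H_den + G_num * H_num = (s^3 + 5.2*s^2 + 5.57*s + 17.52) + (15*s + 12) = s^3 + 5.2*s^2 + 20.57*s + 29.52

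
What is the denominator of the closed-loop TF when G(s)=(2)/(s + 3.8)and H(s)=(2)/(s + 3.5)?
Characteristic poly = G_den * H_den + G_num * H_num = (s^2 + 7.3*s + 13.3) + (4) = s^2 + 7.3*s + 17.3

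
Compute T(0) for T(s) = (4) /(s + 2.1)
DC gain = T(0) = num(0)/den(0) = 4/2.1 = 1.905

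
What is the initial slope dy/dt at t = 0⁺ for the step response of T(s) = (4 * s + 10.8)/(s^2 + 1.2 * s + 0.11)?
IVT: y'(0⁺) = lim_{s→∞} s²·Y(s) = lim_{s→∞} s·T(s).
deg(num) = 1, deg(den) = 2, relative degree = 1, so s·T(s) → (leading num)/(leading den) = 4/1 = 4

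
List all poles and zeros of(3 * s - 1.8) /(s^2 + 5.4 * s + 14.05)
Set denominator = 0: s^2 + 5.4*s + 14.05 = 0 → Poles: -2.7 + 2.6j, -2.7 - 2.6j
Set numerator = 0: 3*s - 1.8 = 0 → Zeros: 0.6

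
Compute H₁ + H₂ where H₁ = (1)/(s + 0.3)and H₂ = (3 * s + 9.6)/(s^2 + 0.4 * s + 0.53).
Parallel: H = H₁ + H₂ = (n₁·d₂ + n₂·d₁)/(d₁·d₂).
n₁·d₂ = s^2 + 0.4*s + 0.53. n₂·d₁ = 3*s^2 + 10.5*s + 2.88. Sum = 4*s^2 + 10.9*s + 3.41. d₁·d₂ = s^3 + 0.7*s^2 + 0.65*s + 0.159.
H(s) = (4*s^2 + 10.9*s + 3.41)/(s^3 + 0.7*s^2 + 0.65*s + 0.159)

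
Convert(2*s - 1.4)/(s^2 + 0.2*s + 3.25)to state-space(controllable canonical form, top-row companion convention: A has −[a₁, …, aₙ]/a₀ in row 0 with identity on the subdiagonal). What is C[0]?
Reachable canonical form: C = numerator coefficients (right-aligned, zero-padded to length n).
num = 2*s - 1.4, C = [[2, -1.4]].
C[0] = 2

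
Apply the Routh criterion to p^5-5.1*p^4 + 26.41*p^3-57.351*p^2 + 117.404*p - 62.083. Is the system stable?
Routh array:
p^5: [1, 26.41, 117.404]; p^4: [-5.1, -57.351, -62.083]; p^3: [15.1647, 105.231]; p^2: [-21.9611, -62.083]; p^1: [62.361]; p^0: [-62.083]
First column: [1, -5.1, 15.1647, -21.9611, 62.361, -62.083]. Sign changes = 5.
No, unstable (5 RHP root(s))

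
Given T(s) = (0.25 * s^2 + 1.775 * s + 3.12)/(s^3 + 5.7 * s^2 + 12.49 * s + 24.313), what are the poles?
Set denominator = 0: s^3 + 5.7*s^2 + 12.49*s + 24.313 = (s + 4.1)(s^2 + 1.6*s + 5.93) = 0 → Poles: -0.8 + 2.3j, -0.8 - 2.3j, -4.1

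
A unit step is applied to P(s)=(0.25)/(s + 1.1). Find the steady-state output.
FVT: lim_{t→∞} y(t) = lim_{s→0} s*Y(s) where Y(s) = P(s)/s.
= lim_{s→0} P(s) = P(0) = num(0)/den(0) = 0.25/1.1 = 0.2273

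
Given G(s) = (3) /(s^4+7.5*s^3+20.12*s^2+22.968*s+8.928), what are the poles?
Set denominator = 0: s^4 + 7.5*s^3 + 20.12*s^2 + 22.968*s + 8.928 = (s + 3.1)(s + 0.8)(s^2 + 3.6*s + 3.6) = 0 → Poles: -0.8, -1.8 + 0.6j, -1.8 - 0.6j, -3.1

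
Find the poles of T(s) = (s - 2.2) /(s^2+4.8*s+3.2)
Set denominator = 0: s^2 + 4.8*s + 3.2 = (s + 0.8)(s + 4) = 0 → Poles: -0.8, -4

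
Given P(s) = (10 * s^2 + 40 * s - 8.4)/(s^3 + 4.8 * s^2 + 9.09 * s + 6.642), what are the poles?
Set denominator = 0: s^3 + 4.8*s^2 + 9.09*s + 6.642 = (s + 1.8)(s^2 + 3*s + 3.69) = 0 → Poles: -1.5 + 1.2j, -1.5 - 1.2j, -1.8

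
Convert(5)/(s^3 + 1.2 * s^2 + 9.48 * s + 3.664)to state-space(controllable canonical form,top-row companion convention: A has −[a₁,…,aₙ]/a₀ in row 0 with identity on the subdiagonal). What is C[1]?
Reachable canonical form: C = numerator coefficients (right-aligned, zero-padded to length n).
num = 5, C = [[0, 0, 5]].
C[1] = 0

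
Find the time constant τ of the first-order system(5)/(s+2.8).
First-order system: τ = -1/pole. Pole = -2.8. τ = -1/(-2.8) = 0.3571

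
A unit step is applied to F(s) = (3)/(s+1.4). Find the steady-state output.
FVT: lim_{t→∞} y(t) = lim_{s→0} s*Y(s) where Y(s) = F(s)/s.
= lim_{s→0} F(s) = F(0) = num(0)/den(0) = 3/1.4 = 2.143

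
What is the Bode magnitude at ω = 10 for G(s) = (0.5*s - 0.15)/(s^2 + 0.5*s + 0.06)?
Substitute s = j*10: G(j10) = 0.00399391 - 0.0498302j.
|G(j10)| = sqrt(Re² + Im²) = 0.04999.
20*log₁₀(0.04999) = -26.02 dB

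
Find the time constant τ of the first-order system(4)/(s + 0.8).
First-order system: τ = -1/pole. Pole = -0.8. τ = -1/(-0.8) = 1.25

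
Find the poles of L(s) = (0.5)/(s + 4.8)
Set denominator = 0: s + 4.8 = 0 → Poles: -4.8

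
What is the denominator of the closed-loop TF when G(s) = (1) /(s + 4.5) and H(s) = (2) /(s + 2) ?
Characteristic poly = G_den * H_den + G_num * H_num = (s^2 + 6.5*s + 9) + (2) = s^2 + 6.5*s + 11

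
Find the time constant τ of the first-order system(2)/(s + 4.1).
First-order system: τ = -1/pole. Pole = -4.1. τ = -1/(-4.1) = 0.2439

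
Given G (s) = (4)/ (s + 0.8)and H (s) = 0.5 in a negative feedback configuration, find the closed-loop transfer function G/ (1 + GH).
Closed-loop T = G/(1+GH).
Numerator: G_num * H_den = 4.
Denominator: G_den * H_den + G_num * H_num = (s + 0.8) + (2) = s + 2.8.
T(s) = (4)/(s + 2.8)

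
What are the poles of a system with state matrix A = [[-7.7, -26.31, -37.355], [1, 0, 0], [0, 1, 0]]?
Eigenvalues solve det(λI - A) = 0.
Characteristic polynomial: λ^3 + 7.7*λ^2 + 26.31*λ + 37.355 = 0.
Factor: (λ + 3.1)(λ^2 + 4.6*λ + 12.05) = 0.
Roots: -2.3 + 2.6j, -2.3 - 2.6j, -3.1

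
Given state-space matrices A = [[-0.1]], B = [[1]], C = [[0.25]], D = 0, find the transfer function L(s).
L(s) = C(sI - A)⁻¹B + D.
Characteristic polynomial det(sI - A) = s + 0.1.
Numerator from C·adj(sI-A)·B + D·det(sI-A) = 0.25.
L(s) = (0.25)/(s + 0.1)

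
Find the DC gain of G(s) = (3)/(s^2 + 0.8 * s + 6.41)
DC gain = G(0) = num(0)/den(0) = 3/6.41 = 0.468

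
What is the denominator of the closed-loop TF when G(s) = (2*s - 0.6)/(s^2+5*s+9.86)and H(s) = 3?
Characteristic poly = G_den * H_den + G_num * H_num = (s^2 + 5*s + 9.86) + (6*s - 1.8) = s^2 + 11*s + 8.06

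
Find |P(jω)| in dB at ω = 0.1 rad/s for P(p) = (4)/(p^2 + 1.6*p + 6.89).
Substitute p = j*0.1: P(j0.1) = 0.581081 - 0.0135135j.
|P(j0.1)| = sqrt(Re² + Im²) = 0.5812.
20*log₁₀(0.5812) = -4.71 dB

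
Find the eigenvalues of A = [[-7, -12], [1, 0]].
Eigenvalues solve det(λI - A) = 0.
Characteristic polynomial: λ^2 + 7*λ + 12 = 0.
Factor: (λ + 3)(λ + 4) = 0.
Roots: -3, -4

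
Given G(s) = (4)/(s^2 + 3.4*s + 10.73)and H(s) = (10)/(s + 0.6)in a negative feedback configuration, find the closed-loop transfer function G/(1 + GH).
Closed-loop T = G/(1+GH).
Numerator: G_num * H_den = 4*s + 2.4.
Denominator: G_den * H_den + G_num * H_num = (s^3 + 4*s^2 + 12.77*s + 6.438) + (40) = s^3 + 4*s^2 + 12.77*s + 46.438.
T(s) = (4*s + 2.4)/(s^3 + 4*s^2 + 12.77*s + 46.438)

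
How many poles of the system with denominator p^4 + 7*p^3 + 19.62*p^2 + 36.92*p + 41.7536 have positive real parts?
p^4 + 7*p^3 + 19.62*p^2 + 36.92*p + 41.7536 = (p + 3.2)(p + 2.8)(p^2 + p + 4.66). Poles: -0.5 + 2.1j, -0.5 - 2.1j, -2.8, -3.2. RHP poles (Re>0): 0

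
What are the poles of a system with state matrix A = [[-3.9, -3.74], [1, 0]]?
Eigenvalues solve det(λI - A) = 0.
Characteristic polynomial: λ^2 + 3.9*λ + 3.74 = 0.
Factor: (λ + 2.2)(λ + 1.7) = 0.
Roots: -1.7, -2.2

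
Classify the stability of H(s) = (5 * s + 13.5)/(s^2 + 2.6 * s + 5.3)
Denominator: s^2 + 2.6*s + 5.3. Poles: -1.3 + 1.9j, -1.3 - 1.9j. Stable (all poles in LHP)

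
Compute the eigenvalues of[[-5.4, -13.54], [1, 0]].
Eigenvalues solve det(λI - A) = 0.
Characteristic polynomial: λ^2 + 5.4*λ + 13.54 = 0.
Roots: -2.7 + 2.5j, -2.7 - 2.5j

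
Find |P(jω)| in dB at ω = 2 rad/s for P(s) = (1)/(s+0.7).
Substitute s = j*2: P(j2) = 0.155902 - 0.445434j.
|P(j2)| = sqrt(Re² + Im²) = 0.4719.
20*log₁₀(0.4719) = -6.52 dB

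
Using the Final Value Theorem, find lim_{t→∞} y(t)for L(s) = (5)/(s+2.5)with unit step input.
FVT: lim_{t→∞} y(t) = lim_{s→0} s*Y(s) where Y(s) = L(s)/s.
= lim_{s→0} L(s) = L(0) = num(0)/den(0) = 5/2.5 = 2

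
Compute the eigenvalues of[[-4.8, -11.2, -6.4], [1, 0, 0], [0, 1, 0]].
Eigenvalues solve det(λI - A) = 0.
Characteristic polynomial: λ^3 + 4.8*λ^2 + 11.2*λ + 6.4 = 0.
Factor: (λ + 0.8)(λ^2 + 4*λ + 8) = 0.
Roots: -0.8, -2 + 2j, -2 - 2j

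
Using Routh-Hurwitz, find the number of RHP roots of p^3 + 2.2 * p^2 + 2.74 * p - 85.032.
Routh array:
p^3: [1, 2.74]; p^2: [2.2, -85.032]; p^1: [41.3909]; p^0: [-85.032]
First column: [1, 2.2, 41.3909, -85.032]. Sign changes = RHP roots = 1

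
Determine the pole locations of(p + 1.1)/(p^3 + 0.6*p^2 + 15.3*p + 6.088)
Set denominator = 0: p^3 + 0.6*p^2 + 15.3*p + 6.088 = (p + 0.4)(p^2 + 0.2*p + 15.22) = 0 → Poles: -0.1 + 3.9j, -0.1 - 3.9j, -0.4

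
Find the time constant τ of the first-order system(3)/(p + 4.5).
First-order system: τ = -1/pole. Pole = -4.5. τ = -1/(-4.5) = 0.2222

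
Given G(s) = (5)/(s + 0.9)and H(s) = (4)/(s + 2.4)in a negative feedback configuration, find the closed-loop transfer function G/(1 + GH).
Closed-loop T = G/(1+GH).
Numerator: G_num * H_den = 5*s + 12.
Denominator: G_den * H_den + G_num * H_num = (s^2 + 3.3*s + 2.16) + (20) = s^2 + 3.3*s + 22.16.
T(s) = (5*s + 12)/(s^2 + 3.3*s + 22.16)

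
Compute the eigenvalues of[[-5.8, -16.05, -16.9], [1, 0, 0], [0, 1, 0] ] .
Eigenvalues solve det(λI - A) = 0.
Characteristic polynomial: λ^3 + 5.8*λ^2 + 16.05*λ + 16.9 = 0.
Factor: (λ + 2)(λ^2 + 3.8*λ + 8.45) = 0.
Roots: -1.9 + 2.2j, -1.9 - 2.2j, -2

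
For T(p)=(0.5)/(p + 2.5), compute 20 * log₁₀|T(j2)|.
Substitute p = j*2: T(j2) = 0.121951 - 0.097561j.
|T(j2)| = sqrt(Re² + Im²) = 0.1562.
20*log₁₀(0.1562) = -16.13 dB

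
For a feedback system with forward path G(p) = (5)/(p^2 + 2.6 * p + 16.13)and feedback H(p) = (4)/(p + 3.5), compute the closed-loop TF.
Closed-loop T = G/(1+GH).
Numerator: G_num * H_den = 5*p + 17.5.
Denominator: G_den * H_den + G_num * H_num = (p^3 + 6.1*p^2 + 25.23*p + 56.455) + (20) = p^3 + 6.1*p^2 + 25.23*p + 76.455.
T(p) = (5*p + 17.5)/(p^3 + 6.1*p^2 + 25.23*p + 76.455)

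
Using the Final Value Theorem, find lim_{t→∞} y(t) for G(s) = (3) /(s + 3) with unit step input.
FVT: lim_{t→∞} y(t) = lim_{s→0} s*Y(s) where Y(s) = G(s)/s.
= lim_{s→0} G(s) = G(0) = num(0)/den(0) = 3/3 = 1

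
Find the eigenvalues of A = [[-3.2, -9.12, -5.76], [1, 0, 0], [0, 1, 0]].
Eigenvalues solve det(λI - A) = 0.
Characteristic polynomial: λ^3 + 3.2*λ^2 + 9.12*λ + 5.76 = 0.
Factor: (λ + 0.8)(λ^2 + 2.4*λ + 7.2) = 0.
Roots: -0.8, -1.2 + 2.4j, -1.2 - 2.4j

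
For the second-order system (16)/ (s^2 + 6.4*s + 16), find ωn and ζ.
Standard form: ωn²/(s²+2ζωn·s+ωn²).
const=16=ωn² → ωn=4, s coeff=6.4=2ζωn → ζ=0.8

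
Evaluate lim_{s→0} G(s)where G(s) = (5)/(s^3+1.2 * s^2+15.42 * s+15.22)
DC gain = G(0) = num(0)/den(0) = 5/15.22 = 0.3285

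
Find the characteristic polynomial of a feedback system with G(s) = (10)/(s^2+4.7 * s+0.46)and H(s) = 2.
Characteristic poly = G_den * H_den + G_num * H_num = (s^2 + 4.7*s + 0.46) + (20) = s^2 + 4.7*s + 20.46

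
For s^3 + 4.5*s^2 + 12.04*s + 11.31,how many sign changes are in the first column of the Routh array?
Routh array:
s^3: [1, 12.04]; s^2: [4.5, 11.31]; s^1: [9.52667]; s^0: [11.31]
First column: [1, 4.5, 9.52667, 11.31]. Sign changes = 0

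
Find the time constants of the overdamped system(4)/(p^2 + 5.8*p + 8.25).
Overdamped: real poles at -2.5, -3.3. τ = -1/pole → τ₁ = 0.4, τ₂ = 0.303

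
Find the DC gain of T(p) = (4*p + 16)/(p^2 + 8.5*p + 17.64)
DC gain = T(0) = num(0)/den(0) = 16/17.64 = 0.907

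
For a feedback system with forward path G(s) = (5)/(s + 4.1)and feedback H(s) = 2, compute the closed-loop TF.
Closed-loop T = G/(1+GH).
Numerator: G_num * H_den = 5.
Denominator: G_den * H_den + G_num * H_num = (s + 4.1) + (10) = s + 14.1.
T(s) = (5)/(s + 14.1)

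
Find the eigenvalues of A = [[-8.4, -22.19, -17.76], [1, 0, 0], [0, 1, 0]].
Eigenvalues solve det(λI - A) = 0.
Characteristic polynomial: λ^3 + 8.4*λ^2 + 22.19*λ + 17.76 = 0.
Factor: (λ + 1.5)(λ + 3.7)(λ + 3.2) = 0.
Roots: -1.5, -3.2, -3.7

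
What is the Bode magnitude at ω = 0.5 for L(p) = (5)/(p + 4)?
Substitute p = j*0.5: L(j0.5) = 1.23077 - 0.153846j.
|L(j0.5)| = sqrt(Re² + Im²) = 1.24.
20*log₁₀(1.24) = 1.87 dB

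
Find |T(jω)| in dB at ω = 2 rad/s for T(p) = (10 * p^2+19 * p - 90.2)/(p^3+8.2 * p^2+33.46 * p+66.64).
Substitute p = j*2: T(j2) = -0.469383 + 1.94019j.
|T(j2)| = sqrt(Re² + Im²) = 1.996.
20*log₁₀(1.996) = 6.00 dB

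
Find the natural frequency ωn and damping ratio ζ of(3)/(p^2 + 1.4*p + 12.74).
Underdamped: complex pole -0.7 + 3.5j. ωn = |pole| = 3.569, ζ = -Re(pole)/ωn = 0.1961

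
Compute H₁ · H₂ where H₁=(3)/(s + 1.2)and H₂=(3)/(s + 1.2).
Series: H = H₁ · H₂ = (n₁·n₂)/(d₁·d₂).
Num: n₁·n₂ = 9. Den: d₁·d₂ = s^2 + 2.4*s + 1.44.
H(s) = (9)/(s^2 + 2.4*s + 1.44)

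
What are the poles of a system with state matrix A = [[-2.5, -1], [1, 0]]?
Eigenvalues solve det(λI - A) = 0.
Characteristic polynomial: λ^2 + 2.5*λ + 1 = 0.
Factor: (λ + 2)(λ + 0.5) = 0.
Roots: -0.5, -2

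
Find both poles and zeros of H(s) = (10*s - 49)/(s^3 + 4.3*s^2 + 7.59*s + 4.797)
Set denominator = 0: s^3 + 4.3*s^2 + 7.59*s + 4.797 = (s + 1.3)(s^2 + 3*s + 3.69) = 0 → Poles: -1.3, -1.5 + 1.2j, -1.5 - 1.2j
Set numerator = 0: 10*s - 49 = 0 → Zeros: 4.9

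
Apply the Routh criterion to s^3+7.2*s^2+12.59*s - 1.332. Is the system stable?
Routh array:
s^3: [1, 12.59]; s^2: [7.2, -1.332]; s^1: [12.775]; s^0: [-1.332]
First column: [1, 7.2, 12.775, -1.332]. Sign changes = 1.
No, unstable (1 RHP root(s))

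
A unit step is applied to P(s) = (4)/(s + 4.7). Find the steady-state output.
FVT: lim_{t→∞} y(t) = lim_{s→0} s*Y(s) where Y(s) = P(s)/s.
= lim_{s→0} P(s) = P(0) = num(0)/den(0) = 4/4.7 = 0.8511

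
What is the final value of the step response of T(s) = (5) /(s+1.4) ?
FVT: lim_{t→∞} y(t) = lim_{s→0} s*Y(s) where Y(s) = T(s)/s.
= lim_{s→0} T(s) = T(0) = num(0)/den(0) = 5/1.4 = 3.571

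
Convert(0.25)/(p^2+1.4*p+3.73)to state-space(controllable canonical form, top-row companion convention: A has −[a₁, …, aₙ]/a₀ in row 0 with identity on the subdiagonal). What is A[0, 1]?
Reachable canonical form for den = p^2 + 1.4*p + 3.73: top row of A = -[a₁,a₂,...,aₙ]/a₀, ones on the subdiagonal, zeros elsewhere.
A = [[-1.4, -3.73], [1, 0]].
A[0,1] = -3.73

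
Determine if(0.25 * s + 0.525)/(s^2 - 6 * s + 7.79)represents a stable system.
Denominator: s^2 - 6*s + 7.79 = (s - 4.1)(s - 1.9). Poles: 1.9, 4.1. All Re(p)<0: No (unstable)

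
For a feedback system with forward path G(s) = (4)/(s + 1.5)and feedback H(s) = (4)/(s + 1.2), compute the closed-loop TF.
Closed-loop T = G/(1+GH).
Numerator: G_num * H_den = 4*s + 4.8.
Denominator: G_den * H_den + G_num * H_num = (s^2 + 2.7*s + 1.8) + (16) = s^2 + 2.7*s + 17.8.
T(s) = (4*s + 4.8)/(s^2 + 2.7*s + 17.8)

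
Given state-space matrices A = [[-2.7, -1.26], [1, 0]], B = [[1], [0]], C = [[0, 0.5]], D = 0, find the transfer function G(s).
G(s) = C(sI - A)⁻¹B + D.
Characteristic polynomial det(sI - A) = s^2 + 2.7*s + 1.26.
Numerator from C·adj(sI-A)·B + D·det(sI-A) = 0.5.
G(s) = (0.5)/(s^2 + 2.7*s + 1.26)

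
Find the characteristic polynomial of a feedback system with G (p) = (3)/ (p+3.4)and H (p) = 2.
Characteristic poly = G_den * H_den + G_num * H_num = (p + 3.4) + (6) = p + 9.4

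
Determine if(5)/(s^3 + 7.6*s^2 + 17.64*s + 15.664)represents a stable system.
Denominator: s^3 + 7.6*s^2 + 17.64*s + 15.664 = (s + 4.4)(s^2 + 3.2*s + 3.56). Poles: -1.6 + 1j, -1.6 - 1j, -4.4. All Re(p)<0: Yes (stable)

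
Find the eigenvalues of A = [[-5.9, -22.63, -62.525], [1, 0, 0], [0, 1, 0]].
Eigenvalues solve det(λI - A) = 0.
Characteristic polynomial: λ^3 + 5.9*λ^2 + 22.63*λ + 62.525 = 0.
Factor: (λ + 4.1)(λ^2 + 1.8*λ + 15.25) = 0.
Roots: -0.9 + 3.8j, -0.9 - 3.8j, -4.1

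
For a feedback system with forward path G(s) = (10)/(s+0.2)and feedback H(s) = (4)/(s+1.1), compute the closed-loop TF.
Closed-loop T = G/(1+GH).
Numerator: G_num * H_den = 10*s + 11.
Denominator: G_den * H_den + G_num * H_num = (s^2 + 1.3*s + 0.22) + (40) = s^2 + 1.3*s + 40.22.
T(s) = (10*s + 11)/(s^2 + 1.3*s + 40.22)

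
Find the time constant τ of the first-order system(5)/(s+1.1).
First-order system: τ = -1/pole. Pole = -1.1. τ = -1/(-1.1) = 0.9091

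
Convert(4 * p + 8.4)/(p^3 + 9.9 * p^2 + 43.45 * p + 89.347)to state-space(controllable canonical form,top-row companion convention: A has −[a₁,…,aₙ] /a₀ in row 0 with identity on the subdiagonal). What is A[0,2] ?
Reachable canonical form for den = p^3 + 9.9*p^2 + 43.45*p + 89.347: top row of A = -[a₁,a₂,...,aₙ]/a₀, ones on the subdiagonal, zeros elsewhere.
A = [[-9.9, -43.45, -89.347], [1, 0, 0], [0, 1, 0]].
A[0,2] = -89.347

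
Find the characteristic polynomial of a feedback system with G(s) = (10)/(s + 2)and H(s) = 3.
Characteristic poly = G_den * H_den + G_num * H_num = (s + 2) + (30) = s + 32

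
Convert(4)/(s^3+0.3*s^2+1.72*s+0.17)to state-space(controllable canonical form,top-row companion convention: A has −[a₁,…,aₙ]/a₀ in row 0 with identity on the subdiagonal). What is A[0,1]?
Reachable canonical form for den = s^3 + 0.3*s^2 + 1.72*s + 0.17: top row of A = -[a₁,a₂,...,aₙ]/a₀, ones on the subdiagonal, zeros elsewhere.
A = [[-0.3, -1.72, -0.17], [1, 0, 0], [0, 1, 0]].
A[0,1] = -1.72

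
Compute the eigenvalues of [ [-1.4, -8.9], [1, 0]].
Eigenvalues solve det(λI - A) = 0.
Characteristic polynomial: λ^2 + 1.4*λ + 8.9 = 0.
Roots: -0.7 + 2.9j, -0.7 - 2.9j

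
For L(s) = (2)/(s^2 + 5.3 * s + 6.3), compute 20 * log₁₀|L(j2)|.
Substitute s = j*2: L(j2) = 0.039099 - 0.180195j.
|L(j2)| = sqrt(Re² + Im²) = 0.1844.
20*log₁₀(0.1844) = -14.69 dB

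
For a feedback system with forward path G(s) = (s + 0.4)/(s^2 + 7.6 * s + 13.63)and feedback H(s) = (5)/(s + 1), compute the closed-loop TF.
Closed-loop T = G/(1+GH).
Numerator: G_num * H_den = s^2 + 1.4*s + 0.4.
Denominator: G_den * H_den + G_num * H_num = (s^3 + 8.6*s^2 + 21.23*s + 13.63) + (5*s + 2) = s^3 + 8.6*s^2 + 26.23*s + 15.63.
T(s) = (s^2 + 1.4*s + 0.4)/(s^3 + 8.6*s^2 + 26.23*s + 15.63)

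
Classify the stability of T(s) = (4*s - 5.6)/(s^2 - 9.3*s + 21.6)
Denominator: s^2 - 9.3*s + 21.6 = (s - 4.5)(s - 4.8). Poles: 4.5, 4.8. Unstable (2 pole(s) in RHP)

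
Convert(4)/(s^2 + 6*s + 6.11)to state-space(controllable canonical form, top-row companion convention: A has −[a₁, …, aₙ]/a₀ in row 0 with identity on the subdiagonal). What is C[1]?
Reachable canonical form: C = numerator coefficients (right-aligned, zero-padded to length n).
num = 4, C = [[0, 4]].
C[1] = 4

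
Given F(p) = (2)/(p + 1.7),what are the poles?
Set denominator = 0: p + 1.7 = 0 → Poles: -1.7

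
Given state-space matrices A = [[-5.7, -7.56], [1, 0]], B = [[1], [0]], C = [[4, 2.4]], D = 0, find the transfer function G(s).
G(s) = C(sI - A)⁻¹B + D.
Characteristic polynomial det(sI - A) = s^2 + 5.7*s + 7.56.
Numerator from C·adj(sI-A)·B + D·det(sI-A) = 4*s + 2.4.
G(s) = (4*s + 2.4)/(s^2 + 5.7*s + 7.56)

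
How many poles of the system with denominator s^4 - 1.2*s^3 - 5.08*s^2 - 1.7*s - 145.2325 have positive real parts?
s^4 - 1.2*s^3 - 5.08*s^2 - 1.7*s - 145.2325 = (s - 4.3)(s + 3.5)(s^2 - 0.4*s + 9.65). Poles: -3.5, 0.2 + 3.1j, 0.2 - 3.1j, 4.3. RHP poles (Re>0): 3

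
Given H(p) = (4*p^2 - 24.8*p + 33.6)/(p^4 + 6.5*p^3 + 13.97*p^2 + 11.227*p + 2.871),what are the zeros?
Set numerator = 0: 4*p^2 - 24.8*p + 33.6 = 4*(p - 4.2)(p - 2) = 0 → Zeros: 2, 4.2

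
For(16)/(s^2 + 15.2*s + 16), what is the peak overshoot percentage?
Standard form: ωn²/(s²+2ζωn·s+ωn²) → ωn = 4, ζ = 1.9.
ζ ≥ 1, so the response is non-oscillatory: peak overshoot = 0%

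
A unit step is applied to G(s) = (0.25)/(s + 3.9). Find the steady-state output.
FVT: lim_{t→∞} y(t) = lim_{s→0} s*Y(s) where Y(s) = G(s)/s.
= lim_{s→0} G(s) = G(0) = num(0)/den(0) = 0.25/3.9 = 0.0641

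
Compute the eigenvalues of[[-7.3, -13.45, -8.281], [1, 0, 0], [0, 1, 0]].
Eigenvalues solve det(λI - A) = 0.
Characteristic polynomial: λ^3 + 7.3*λ^2 + 13.45*λ + 8.281 = 0.
Factor: (λ + 4.9)(λ^2 + 2.4*λ + 1.69) = 0.
Roots: -1.2 + 0.5j, -1.2 - 0.5j, -4.9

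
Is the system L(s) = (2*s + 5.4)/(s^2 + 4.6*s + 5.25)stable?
Denominator: s^2 + 4.6*s + 5.25 = (s + 2.1)(s + 2.5). Poles: -2.1, -2.5. All Re(p)<0: Yes (stable)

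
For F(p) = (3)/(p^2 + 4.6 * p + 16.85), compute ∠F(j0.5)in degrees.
Substitute p = j*0.5: F(j0.5) = 0.177319 - 0.0245683j.
∠F(j0.5) = atan2(Im, Re) = atan2(-0.0245683, 0.177319) = -7.89°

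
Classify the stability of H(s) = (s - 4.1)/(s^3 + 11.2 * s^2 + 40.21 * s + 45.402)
Denominator: s^3 + 11.2*s^2 + 40.21*s + 45.402 = (s + 4.7)(s + 4.2)(s + 2.3). Poles: -2.3, -4.2, -4.7. Stable (all poles in LHP)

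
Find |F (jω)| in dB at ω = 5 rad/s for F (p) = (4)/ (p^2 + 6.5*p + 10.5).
Substitute p = j*5: F(j5) = -0.0457955 - 0.102645j.
|F(j5)| = sqrt(Re² + Im²) = 0.1124.
20*log₁₀(0.1124) = -18.98 dB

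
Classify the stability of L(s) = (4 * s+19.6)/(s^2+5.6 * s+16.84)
Denominator: s^2 + 5.6*s + 16.84. Poles: -2.8 + 3j, -2.8 - 3j. Stable (all poles in LHP)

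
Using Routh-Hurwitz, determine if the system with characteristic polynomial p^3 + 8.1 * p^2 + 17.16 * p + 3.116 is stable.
Routh array:
p^3: [1, 17.16]; p^2: [8.1, 3.116]; p^1: [16.7753]; p^0: [3.116]
First column: [1, 8.1, 16.7753, 3.116]. Sign changes = 0.
Yes, stable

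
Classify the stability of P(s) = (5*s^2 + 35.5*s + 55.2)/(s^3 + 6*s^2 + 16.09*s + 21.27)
Denominator: s^3 + 6*s^2 + 16.09*s + 21.27 = (s + 3)(s^2 + 3*s + 7.09). Poles: -1.5 + 2.2j, -1.5 - 2.2j, -3. Stable (all poles in LHP)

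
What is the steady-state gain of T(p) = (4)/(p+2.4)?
DC gain = T(0) = num(0)/den(0) = 4/2.4 = 1.667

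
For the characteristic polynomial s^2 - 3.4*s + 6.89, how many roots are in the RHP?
Poles: 1.7 + 2j, 1.7 - 2j. RHP poles (Re>0): 2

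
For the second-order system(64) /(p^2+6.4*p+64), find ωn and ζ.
Standard form: ωn²/(p²+2ζωn·p+ωn²).
const=64=ωn² → ωn=8, p coeff=6.4=2ζωn → ζ=0.4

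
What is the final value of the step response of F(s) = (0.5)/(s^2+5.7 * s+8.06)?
FVT: lim_{t→∞} y(t) = lim_{s→0} s*Y(s) where Y(s) = F(s)/s.
= lim_{s→0} F(s) = F(0) = num(0)/den(0) = 0.5/8.06 = 0.06203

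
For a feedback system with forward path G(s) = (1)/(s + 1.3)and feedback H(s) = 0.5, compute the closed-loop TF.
Closed-loop T = G/(1+GH).
Numerator: G_num * H_den = 1.
Denominator: G_den * H_den + G_num * H_num = (s + 1.3) + (0.5) = s + 1.8.
T(s) = (1)/(s + 1.8)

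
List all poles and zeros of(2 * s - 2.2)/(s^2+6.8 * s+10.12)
Set denominator = 0: s^2 + 6.8*s + 10.12 = (s + 2.2)(s + 4.6) = 0 → Poles: -2.2, -4.6
Set numerator = 0: 2*s - 2.2 = 0 → Zeros: 1.1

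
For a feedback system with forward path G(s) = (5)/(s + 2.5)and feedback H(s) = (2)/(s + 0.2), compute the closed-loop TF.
Closed-loop T = G/(1+GH).
Numerator: G_num * H_den = 5*s + 1.
Denominator: G_den * H_den + G_num * H_num = (s^2 + 2.7*s + 0.5) + (10) = s^2 + 2.7*s + 10.5.
T(s) = (5*s + 1)/(s^2 + 2.7*s + 10.5)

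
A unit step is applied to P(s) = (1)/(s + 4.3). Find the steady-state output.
FVT: lim_{t→∞} y(t) = lim_{s→0} s*Y(s) where Y(s) = P(s)/s.
= lim_{s→0} P(s) = P(0) = num(0)/den(0) = 1/4.3 = 0.2326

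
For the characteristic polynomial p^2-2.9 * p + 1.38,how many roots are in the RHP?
p^2 - 2.9*p + 1.38 = (p - 0.6)(p - 2.3). Poles: 0.6, 2.3. RHP poles (Re>0): 2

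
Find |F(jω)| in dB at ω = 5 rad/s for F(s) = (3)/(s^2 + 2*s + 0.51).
Substitute s = j*5: F(j5) = -0.104993 - 0.0428718j.
|F(j5)| = sqrt(Re² + Im²) = 0.1134.
20*log₁₀(0.1134) = -18.91 dB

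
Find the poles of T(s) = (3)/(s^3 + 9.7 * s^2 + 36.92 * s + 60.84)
Set denominator = 0: s^3 + 9.7*s^2 + 36.92*s + 60.84 = (s + 4.5)(s^2 + 5.2*s + 13.52) = 0 → Poles: -2.6 + 2.6j, -2.6 - 2.6j, -4.5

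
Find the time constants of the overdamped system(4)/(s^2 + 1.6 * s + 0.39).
Overdamped: real poles at -0.3, -1.3. τ = -1/pole → τ₁ = 3.333, τ₂ = 0.7692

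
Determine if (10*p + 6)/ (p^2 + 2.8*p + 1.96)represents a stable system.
Denominator: p^2 + 2.8*p + 1.96 = (p + 1.4)(p + 1.4). Poles: -1.4, -1.4. All Re(p)<0: Yes (stable)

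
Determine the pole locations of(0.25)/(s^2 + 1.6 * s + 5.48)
Set denominator = 0: s^2 + 1.6*s + 5.48 = 0 → Poles: -0.8 + 2.2j, -0.8 - 2.2j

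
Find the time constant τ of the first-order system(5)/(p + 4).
First-order system: τ = -1/pole. Pole = -4. τ = -1/(-4) = 0.25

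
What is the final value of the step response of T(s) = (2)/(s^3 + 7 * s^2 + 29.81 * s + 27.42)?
FVT: lim_{t→∞} y(t) = lim_{s→0} s*Y(s) where Y(s) = T(s)/s.
= lim_{s→0} T(s) = T(0) = num(0)/den(0) = 2/27.42 = 0.07294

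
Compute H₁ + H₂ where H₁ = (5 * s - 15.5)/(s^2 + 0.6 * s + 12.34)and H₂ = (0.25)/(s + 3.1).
Parallel: H = H₁ + H₂ = (n₁·d₂ + n₂·d₁)/(d₁·d₂).
n₁·d₂ = 5*s^2 - 48.05. n₂·d₁ = 0.25*s^2 + 0.15*s + 3.085. Sum = 5.25*s^2 + 0.15*s - 44.965. d₁·d₂ = s^3 + 3.7*s^2 + 14.2*s + 38.254.
H(s) = (5.25*s^2 + 0.15*s - 44.965)/(s^3 + 3.7*s^2 + 14.2*s + 38.254)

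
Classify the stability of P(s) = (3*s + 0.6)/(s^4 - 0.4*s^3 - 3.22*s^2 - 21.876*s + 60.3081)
Denominator: s^4 - 0.4*s^3 - 3.22*s^2 - 21.876*s + 60.3081 = (s^2 - 4.6*s + 5.93)(s^2 + 4.2*s + 10.17). Poles: -2.1 + 2.4j, -2.1 - 2.4j, 2.3 + 0.8j, 2.3 - 0.8j. Unstable (2 pole(s) in RHP)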